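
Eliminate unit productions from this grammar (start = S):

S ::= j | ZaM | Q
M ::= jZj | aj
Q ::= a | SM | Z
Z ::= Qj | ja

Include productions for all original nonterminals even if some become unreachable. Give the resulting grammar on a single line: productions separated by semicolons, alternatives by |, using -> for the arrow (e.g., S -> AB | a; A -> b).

Unit productions: Q->Z, S->Q.
Unit pairs (A ⇒* B via units): (Q,Z), (S,Q), (S,Z).
S: inherits non-unit rules of {Q, S, Z} → Qj | SM | ZaM | a | j | ja.
M: inherits non-unit rules of {M} → aj | jZj.
Q: inherits non-unit rules of {Q, Z} → Qj | SM | a | ja.
Z: inherits non-unit rules of {Z} → Qj | ja.

S -> a | j | Qj | SM | ja | ZaM; M -> aj | jZj; Q -> a | Qj | SM | ja; Z -> Qj | ja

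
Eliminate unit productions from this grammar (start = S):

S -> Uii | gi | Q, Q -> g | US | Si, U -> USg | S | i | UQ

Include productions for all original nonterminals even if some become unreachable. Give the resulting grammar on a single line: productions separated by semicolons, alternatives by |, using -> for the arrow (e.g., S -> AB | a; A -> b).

Unit productions: S->Q, U->S.
Unit pairs (A ⇒* B via units): (S,Q), (U,Q), (U,S).
S: inherits non-unit rules of {Q, S} → Si | US | Uii | g | gi.
Q: inherits non-unit rules of {Q} → Si | US | g.
U: inherits non-unit rules of {Q, S, U} → Si | UQ | US | USg | Uii | g | gi | i.

S -> g | Si | US | gi | Uii; Q -> g | Si | US; U -> g | i | Si | UQ | US | gi | USg | Uii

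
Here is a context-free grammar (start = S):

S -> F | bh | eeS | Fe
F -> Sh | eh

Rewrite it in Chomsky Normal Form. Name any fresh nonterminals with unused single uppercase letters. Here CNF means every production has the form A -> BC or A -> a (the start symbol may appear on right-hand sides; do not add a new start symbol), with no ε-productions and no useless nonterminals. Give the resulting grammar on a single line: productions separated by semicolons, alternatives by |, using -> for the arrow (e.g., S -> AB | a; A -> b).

No ε-productions.
After unit-elimination: S -> Fe | Sh | bh | eh | eeS; F -> Sh | eh.
TERM: introduce C -> b, B -> e, A -> h and substitute in every rule of length ≥2.
BIN: S -> BBS becomes S -> BD, D -> BS.

S -> BA | BD | CA | FB | SA; A -> h; B -> e; C -> b; D -> BS; F -> BA | SA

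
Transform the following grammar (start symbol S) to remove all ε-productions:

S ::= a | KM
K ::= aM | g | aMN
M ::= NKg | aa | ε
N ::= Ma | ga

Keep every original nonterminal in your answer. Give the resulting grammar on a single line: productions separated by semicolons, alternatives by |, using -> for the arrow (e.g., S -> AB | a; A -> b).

Nullable set: {M}.
S -> KM: M nullable, giving K | KM.
K -> aM: M nullable, giving a | aM.
K -> aMN: M nullable, giving aMN | aN.
Drop M -> ε.
N -> Ma: M nullable, giving Ma | a.
Unchanged (no nullable symbols): S -> a; K -> g; M -> NKg; M -> aa; N -> ga.

S -> K | a | KM; K -> a | g | aM | aN | aMN; M -> aa | NKg; N -> a | Ma | ga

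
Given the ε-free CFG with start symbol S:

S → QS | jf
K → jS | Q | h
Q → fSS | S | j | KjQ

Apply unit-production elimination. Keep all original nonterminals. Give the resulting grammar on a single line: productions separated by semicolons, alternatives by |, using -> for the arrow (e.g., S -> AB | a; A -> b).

S -> QS | jf; K -> h | j | QS | jS | jf | KjQ | fSS; Q -> j | QS | jf | KjQ | fSS

Unit productions: K->Q, Q->S.
Unit pairs (A ⇒* B via units): (K,Q), (K,S), (Q,S).
S: inherits non-unit rules of {S} → QS | jf.
K: inherits non-unit rules of {K, Q, S} → KjQ | QS | fSS | h | j | jS | jf.
Q: inherits non-unit rules of {Q, S} → KjQ | QS | fSS | j | jf.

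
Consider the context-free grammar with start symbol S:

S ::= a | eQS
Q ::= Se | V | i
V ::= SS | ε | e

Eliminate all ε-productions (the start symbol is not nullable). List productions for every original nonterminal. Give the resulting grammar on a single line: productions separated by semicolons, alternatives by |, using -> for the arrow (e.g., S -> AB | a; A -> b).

S -> a | eS | eQS; Q -> V | i | Se; V -> e | SS

Nullable set: {Q, V}.
S -> eQS: Q nullable, giving eQS | eS.
Q -> V: V nullable, giving V.
Drop V -> ε.
Unchanged (no nullable symbols): S -> a; Q -> Se; Q -> i; V -> SS; V -> e.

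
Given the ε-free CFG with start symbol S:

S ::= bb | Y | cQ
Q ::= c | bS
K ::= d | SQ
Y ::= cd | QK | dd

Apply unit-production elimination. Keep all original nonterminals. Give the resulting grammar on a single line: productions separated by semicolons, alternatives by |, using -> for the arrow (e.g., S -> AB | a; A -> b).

Unit productions: S->Y.
Unit pairs (A ⇒* B via units): (S,Y).
S: inherits non-unit rules of {S, Y} → QK | bb | cQ | cd | dd.
K: inherits non-unit rules of {K} → SQ | d.
Q: inherits non-unit rules of {Q} → bS | c.
Y: inherits non-unit rules of {Y} → QK | cd | dd.

S -> QK | bb | cQ | cd | dd; K -> d | SQ; Q -> c | bS; Y -> QK | cd | dd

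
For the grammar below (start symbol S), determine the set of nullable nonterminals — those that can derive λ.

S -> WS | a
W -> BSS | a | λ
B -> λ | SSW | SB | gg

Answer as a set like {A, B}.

Directly nullable (have an ε-rule): {B, W}.
Not nullable: S — each has a terminal in every rule's right-hand side or depends on a non-nullable symbol.

{B, W}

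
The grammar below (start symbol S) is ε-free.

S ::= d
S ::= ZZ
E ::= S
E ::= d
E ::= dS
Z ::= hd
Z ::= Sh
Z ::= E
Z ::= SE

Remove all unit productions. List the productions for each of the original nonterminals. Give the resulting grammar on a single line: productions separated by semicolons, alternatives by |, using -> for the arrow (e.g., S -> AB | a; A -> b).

Unit productions: E->S, Z->E.
Unit pairs (A ⇒* B via units): (E,S), (Z,E), (Z,S).
S: inherits non-unit rules of {S} → ZZ | d.
E: inherits non-unit rules of {E, S} → ZZ | d | dS.
Z: inherits non-unit rules of {E, S, Z} → SE | Sh | ZZ | d | dS | hd.

S -> d | ZZ; E -> d | ZZ | dS; Z -> d | SE | Sh | ZZ | dS | hd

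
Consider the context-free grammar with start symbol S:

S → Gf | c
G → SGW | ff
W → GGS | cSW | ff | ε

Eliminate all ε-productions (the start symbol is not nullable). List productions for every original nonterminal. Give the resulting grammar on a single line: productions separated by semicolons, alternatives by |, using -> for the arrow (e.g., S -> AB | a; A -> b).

S -> c | Gf; G -> SG | ff | SGW; W -> cS | ff | GGS | cSW

Nullable set: {W}.
G -> SGW: W nullable, giving SG | SGW.
Drop W -> ε.
W -> cSW: W nullable, giving cS | cSW.
Unchanged (no nullable symbols): S -> Gf; S -> c; G -> ff; W -> GGS; W -> ff.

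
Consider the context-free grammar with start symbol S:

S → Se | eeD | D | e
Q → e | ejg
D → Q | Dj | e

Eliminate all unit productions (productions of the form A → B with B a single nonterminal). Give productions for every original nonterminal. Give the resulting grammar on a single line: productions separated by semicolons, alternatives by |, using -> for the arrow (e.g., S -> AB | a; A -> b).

S -> e | Dj | Se | eeD | ejg; D -> e | Dj | ejg; Q -> e | ejg

Unit productions: D->Q, S->D.
Unit pairs (A ⇒* B via units): (D,Q), (S,D), (S,Q).
S: inherits non-unit rules of {D, Q, S} → Dj | Se | e | eeD | ejg.
D: inherits non-unit rules of {D, Q} → Dj | e | ejg.
Q: inherits non-unit rules of {Q} → e | ejg.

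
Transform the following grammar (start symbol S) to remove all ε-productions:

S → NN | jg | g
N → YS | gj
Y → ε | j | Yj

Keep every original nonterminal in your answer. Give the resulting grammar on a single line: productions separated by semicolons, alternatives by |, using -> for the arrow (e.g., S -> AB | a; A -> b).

Nullable set: {Y}.
N -> YS: Y nullable, giving S | YS.
Drop Y -> ε.
Y -> Yj: Y nullable, giving Yj | j.
Unchanged (no nullable symbols): S -> NN; S -> g; S -> jg; N -> gj; Y -> j.

S -> g | NN | jg; N -> S | YS | gj; Y -> j | Yj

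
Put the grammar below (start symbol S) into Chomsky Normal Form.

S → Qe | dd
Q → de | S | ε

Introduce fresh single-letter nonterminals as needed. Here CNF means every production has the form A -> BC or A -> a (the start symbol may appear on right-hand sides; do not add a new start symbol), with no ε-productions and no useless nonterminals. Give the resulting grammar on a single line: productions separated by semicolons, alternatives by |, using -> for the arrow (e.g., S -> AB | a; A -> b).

S -> e | BB | QA; A -> e; B -> d; Q -> e | BA | BB | QA

Nullable: {Q}; after ε-elimination: S -> e | Qe | dd; Q -> S | de.
After unit-elimination: S -> e | Qe | dd; Q -> e | Qe | dd | de.
TERM: introduce B -> d, A -> e and substitute in every rule of length ≥2.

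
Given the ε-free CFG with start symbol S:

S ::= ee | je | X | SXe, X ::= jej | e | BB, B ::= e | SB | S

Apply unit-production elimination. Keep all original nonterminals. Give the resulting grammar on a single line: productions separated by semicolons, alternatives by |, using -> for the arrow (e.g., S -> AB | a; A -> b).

S -> e | BB | ee | je | SXe | jej; B -> e | BB | SB | ee | je | SXe | jej; X -> e | BB | jej

Unit productions: B->S, S->X.
Unit pairs (A ⇒* B via units): (B,S), (B,X), (S,X).
S: inherits non-unit rules of {S, X} → BB | SXe | e | ee | je | jej.
B: inherits non-unit rules of {B, S, X} → BB | SB | SXe | e | ee | je | jej.
X: inherits non-unit rules of {X} → BB | e | jej.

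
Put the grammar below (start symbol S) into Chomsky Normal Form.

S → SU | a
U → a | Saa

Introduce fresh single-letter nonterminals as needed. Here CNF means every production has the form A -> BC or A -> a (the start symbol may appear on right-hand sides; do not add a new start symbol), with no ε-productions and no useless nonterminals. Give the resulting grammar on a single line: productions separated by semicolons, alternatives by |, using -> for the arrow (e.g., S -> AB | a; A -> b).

No ε-productions.
No unit productions to eliminate.
TERM: introduce A -> a and substitute in every rule of length ≥2.
BIN: U -> SAA becomes U -> SB, B -> AA.

S -> a | SU; A -> a; B -> AA; U -> a | SB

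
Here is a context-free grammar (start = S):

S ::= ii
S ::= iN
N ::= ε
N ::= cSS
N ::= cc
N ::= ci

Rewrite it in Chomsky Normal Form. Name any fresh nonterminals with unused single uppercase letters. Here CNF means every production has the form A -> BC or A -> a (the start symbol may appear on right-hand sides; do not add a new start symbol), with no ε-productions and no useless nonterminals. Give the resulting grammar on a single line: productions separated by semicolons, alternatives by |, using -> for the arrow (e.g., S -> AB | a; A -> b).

S -> i | BB | BN; A -> c; B -> i; C -> SS; N -> AA | AB | AC

Nullable: {N}; after ε-elimination: S -> i | iN | ii; N -> cc | ci | cSS.
No unit productions to eliminate.
TERM: introduce A -> c, B -> i and substitute in every rule of length ≥2.
BIN: N -> ASS becomes N -> AC, C -> SS.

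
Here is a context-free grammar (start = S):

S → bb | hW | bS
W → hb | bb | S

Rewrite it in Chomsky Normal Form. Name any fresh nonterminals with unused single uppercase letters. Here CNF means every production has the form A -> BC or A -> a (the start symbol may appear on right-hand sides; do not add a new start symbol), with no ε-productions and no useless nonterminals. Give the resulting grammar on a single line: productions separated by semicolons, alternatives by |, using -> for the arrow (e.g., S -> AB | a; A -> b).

S -> AA | AS | BW; A -> b; B -> h; W -> AA | AS | BA | BW

No ε-productions.
After unit-elimination: S -> bS | bb | hW; W -> bS | bb | hW | hb.
TERM: introduce A -> b, B -> h and substitute in every rule of length ≥2.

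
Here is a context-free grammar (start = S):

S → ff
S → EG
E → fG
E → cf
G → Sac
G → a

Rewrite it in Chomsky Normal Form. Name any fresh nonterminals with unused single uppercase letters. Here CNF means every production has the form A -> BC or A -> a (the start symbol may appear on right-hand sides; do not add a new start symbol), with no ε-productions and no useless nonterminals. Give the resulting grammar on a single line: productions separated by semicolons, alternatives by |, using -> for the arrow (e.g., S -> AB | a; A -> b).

S -> BB | EG; A -> c; B -> f; C -> a; D -> CA; E -> AB | BG; G -> a | SD

No ε-productions.
No unit productions to eliminate.
TERM: introduce C -> a, A -> c, B -> f and substitute in every rule of length ≥2.
BIN: G -> SCA becomes G -> SD, D -> CA.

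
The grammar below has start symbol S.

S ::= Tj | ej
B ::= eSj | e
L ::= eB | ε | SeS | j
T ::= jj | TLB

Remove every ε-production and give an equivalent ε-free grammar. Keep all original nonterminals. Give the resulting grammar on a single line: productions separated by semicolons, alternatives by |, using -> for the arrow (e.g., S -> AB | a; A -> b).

S -> Tj | ej; B -> e | eSj; L -> j | eB | SeS; T -> TB | jj | TLB

Nullable set: {L}.
Drop L -> ε.
T -> TLB: L nullable, giving TB | TLB.
Unchanged (no nullable symbols): S -> Tj; S -> ej; B -> e; B -> eSj; L -> SeS; L -> eB; L -> j; T -> jj.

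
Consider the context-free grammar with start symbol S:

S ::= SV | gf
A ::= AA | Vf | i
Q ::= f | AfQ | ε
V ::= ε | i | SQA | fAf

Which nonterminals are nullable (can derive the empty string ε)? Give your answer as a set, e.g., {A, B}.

{Q, V}

Directly nullable (have an ε-rule): {Q, V}.
Not nullable: A, S — each has a terminal in every rule's right-hand side or depends on a non-nullable symbol.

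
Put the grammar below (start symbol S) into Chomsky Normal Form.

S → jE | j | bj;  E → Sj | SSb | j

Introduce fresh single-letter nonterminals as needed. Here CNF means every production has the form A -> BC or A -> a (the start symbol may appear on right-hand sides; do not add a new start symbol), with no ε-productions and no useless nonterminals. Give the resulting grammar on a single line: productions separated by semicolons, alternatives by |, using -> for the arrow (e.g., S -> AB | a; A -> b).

No ε-productions.
No unit productions to eliminate.
TERM: introduce A -> b, B -> j and substitute in every rule of length ≥2.
BIN: E -> SSA becomes E -> SC, C -> SA.

S -> j | AB | BE; A -> b; B -> j; C -> SA; E -> j | SB | SC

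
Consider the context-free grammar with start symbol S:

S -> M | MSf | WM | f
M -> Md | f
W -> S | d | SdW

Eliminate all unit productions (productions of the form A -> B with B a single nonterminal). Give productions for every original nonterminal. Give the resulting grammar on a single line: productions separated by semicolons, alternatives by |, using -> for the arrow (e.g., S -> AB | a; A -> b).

S -> f | Md | WM | MSf; M -> f | Md; W -> d | f | Md | WM | MSf | SdW

Unit productions: S->M, W->S.
Unit pairs (A ⇒* B via units): (S,M), (W,M), (W,S).
S: inherits non-unit rules of {M, S} → MSf | Md | WM | f.
M: inherits non-unit rules of {M} → Md | f.
W: inherits non-unit rules of {M, S, W} → MSf | Md | SdW | WM | d | f.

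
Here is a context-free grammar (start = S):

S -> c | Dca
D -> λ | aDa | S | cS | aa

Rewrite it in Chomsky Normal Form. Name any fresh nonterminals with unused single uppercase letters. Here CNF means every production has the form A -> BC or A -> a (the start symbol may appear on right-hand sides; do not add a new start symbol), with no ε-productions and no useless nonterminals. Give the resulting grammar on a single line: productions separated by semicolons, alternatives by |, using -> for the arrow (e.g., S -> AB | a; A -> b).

S -> c | AB | DF; A -> c; B -> a; C -> DB; D -> c | AB | AS | BB | BC | DE; E -> AB; F -> AB

Nullable: {D}; after ε-elimination: S -> c | ca | Dca; D -> S | aa | cS | aDa.
After unit-elimination: S -> c | ca | Dca; D -> c | aa | cS | ca | Dca | aDa.
TERM: introduce B -> a, A -> c and substitute in every rule of length ≥2.
BIN: D -> BDB becomes D -> BC, C -> DB; D -> DAB becomes D -> DE, E -> AB; S -> DAB becomes S -> DF, F -> AB.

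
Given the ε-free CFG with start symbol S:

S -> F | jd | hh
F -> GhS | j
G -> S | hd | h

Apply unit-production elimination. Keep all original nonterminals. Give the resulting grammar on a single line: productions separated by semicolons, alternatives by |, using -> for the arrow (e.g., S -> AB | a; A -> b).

Unit productions: G->S, S->F.
Unit pairs (A ⇒* B via units): (G,F), (G,S), (S,F).
S: inherits non-unit rules of {F, S} → GhS | hh | j | jd.
F: inherits non-unit rules of {F} → GhS | j.
G: inherits non-unit rules of {F, G, S} → GhS | h | hd | hh | j | jd.

S -> j | hh | jd | GhS; F -> j | GhS; G -> h | j | hd | hh | jd | GhS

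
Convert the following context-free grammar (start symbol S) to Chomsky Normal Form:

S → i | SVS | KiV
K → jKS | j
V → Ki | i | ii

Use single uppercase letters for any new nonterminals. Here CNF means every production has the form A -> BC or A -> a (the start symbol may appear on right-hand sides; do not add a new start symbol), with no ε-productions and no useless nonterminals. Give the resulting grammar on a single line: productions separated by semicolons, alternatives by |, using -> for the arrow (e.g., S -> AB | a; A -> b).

S -> i | KD | SE; A -> j; B -> i; C -> KS; D -> BV; E -> VS; K -> j | AC; V -> i | BB | KB

No ε-productions.
No unit productions to eliminate.
TERM: introduce B -> i, A -> j and substitute in every rule of length ≥2.
BIN: K -> AKS becomes K -> AC, C -> KS; S -> KBV becomes S -> KD, D -> BV; S -> SVS becomes S -> SE, E -> VS.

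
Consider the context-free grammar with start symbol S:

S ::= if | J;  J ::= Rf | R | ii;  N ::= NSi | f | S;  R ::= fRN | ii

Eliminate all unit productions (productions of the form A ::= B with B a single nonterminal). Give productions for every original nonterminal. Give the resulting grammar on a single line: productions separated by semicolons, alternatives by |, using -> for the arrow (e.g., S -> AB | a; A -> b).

Unit productions: J->R, N->S, S->J.
Unit pairs (A ⇒* B via units): (J,R), (N,J), (N,R), (N,S), (S,J), (S,R).
S: inherits non-unit rules of {J, R, S} → Rf | fRN | if | ii.
J: inherits non-unit rules of {J, R} → Rf | fRN | ii.
N: inherits non-unit rules of {J, N, R, S} → NSi | Rf | f | fRN | if | ii.
R: inherits non-unit rules of {R} → fRN | ii.

S -> Rf | if | ii | fRN; J -> Rf | ii | fRN; N -> f | Rf | if | ii | NSi | fRN; R -> ii | fRN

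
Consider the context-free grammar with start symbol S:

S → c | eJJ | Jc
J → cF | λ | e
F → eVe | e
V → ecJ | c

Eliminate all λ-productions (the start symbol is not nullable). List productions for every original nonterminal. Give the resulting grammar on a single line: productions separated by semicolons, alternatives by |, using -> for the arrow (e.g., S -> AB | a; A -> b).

Nullable set: {J}.
S -> Jc: J nullable, giving Jc | c.
S -> eJJ: J, J nullable, giving e | eJ | eJJ.
Drop J -> λ.
V -> ecJ: J nullable, giving ec | ecJ.
Unchanged (no nullable symbols): S -> c; F -> e; F -> eVe; J -> cF; J -> e; V -> c.

S -> c | e | Jc | eJ | eJJ; F -> e | eVe; J -> e | cF; V -> c | ec | ecJ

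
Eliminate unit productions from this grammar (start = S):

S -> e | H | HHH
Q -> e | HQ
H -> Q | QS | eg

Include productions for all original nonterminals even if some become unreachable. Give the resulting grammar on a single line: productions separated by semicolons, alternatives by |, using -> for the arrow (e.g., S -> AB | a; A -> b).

S -> e | HQ | QS | eg | HHH; H -> e | HQ | QS | eg; Q -> e | HQ

Unit productions: H->Q, S->H.
Unit pairs (A ⇒* B via units): (H,Q), (S,H), (S,Q).
S: inherits non-unit rules of {H, Q, S} → HHH | HQ | QS | e | eg.
H: inherits non-unit rules of {H, Q} → HQ | QS | e | eg.
Q: inherits non-unit rules of {Q} → HQ | e.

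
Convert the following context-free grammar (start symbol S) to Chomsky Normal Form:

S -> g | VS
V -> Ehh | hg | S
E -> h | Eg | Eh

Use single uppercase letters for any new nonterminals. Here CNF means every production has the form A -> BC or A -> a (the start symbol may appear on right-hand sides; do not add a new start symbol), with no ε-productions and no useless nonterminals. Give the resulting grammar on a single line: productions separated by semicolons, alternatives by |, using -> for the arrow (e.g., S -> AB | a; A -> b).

S -> g | VS; A -> g; B -> h; C -> BB; E -> h | EA | EB; V -> g | BA | EC | VS

No ε-productions.
After unit-elimination: S -> g | VS; E -> h | Eg | Eh; V -> g | VS | hg | Ehh.
TERM: introduce A -> g, B -> h and substitute in every rule of length ≥2.
BIN: V -> EBB becomes V -> EC, C -> BB.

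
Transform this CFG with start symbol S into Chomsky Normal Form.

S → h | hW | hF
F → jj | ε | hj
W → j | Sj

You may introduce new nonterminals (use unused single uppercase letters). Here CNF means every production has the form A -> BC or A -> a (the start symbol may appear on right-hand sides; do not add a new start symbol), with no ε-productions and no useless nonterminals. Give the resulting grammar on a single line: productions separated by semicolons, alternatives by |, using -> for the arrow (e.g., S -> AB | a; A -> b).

S -> h | AF | AW; A -> h; B -> j; F -> AB | BB; W -> j | SB

Nullable: {F}; after ε-elimination: S -> h | hF | hW; F -> hj | jj; W -> j | Sj.
No unit productions to eliminate.
TERM: introduce A -> h, B -> j and substitute in every rule of length ≥2.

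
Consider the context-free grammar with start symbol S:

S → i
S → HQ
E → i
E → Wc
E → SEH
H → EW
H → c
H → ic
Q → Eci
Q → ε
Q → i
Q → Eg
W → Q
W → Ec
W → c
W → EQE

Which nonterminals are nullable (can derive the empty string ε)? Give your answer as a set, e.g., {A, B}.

{Q, W}

Directly nullable (have an ε-rule): {Q}.
W is nullable via W -> Q (every symbol on the right is already known nullable).
Not nullable: E, H, S — each has a terminal in every rule's right-hand side or depends on a non-nullable symbol.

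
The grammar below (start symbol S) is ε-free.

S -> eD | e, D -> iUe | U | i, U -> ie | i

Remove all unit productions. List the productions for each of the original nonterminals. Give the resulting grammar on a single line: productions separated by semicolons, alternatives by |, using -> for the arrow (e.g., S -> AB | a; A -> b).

Unit productions: D->U.
Unit pairs (A ⇒* B via units): (D,U).
S: inherits non-unit rules of {S} → e | eD.
D: inherits non-unit rules of {D, U} → i | iUe | ie.
U: inherits non-unit rules of {U} → i | ie.

S -> e | eD; D -> i | ie | iUe; U -> i | ie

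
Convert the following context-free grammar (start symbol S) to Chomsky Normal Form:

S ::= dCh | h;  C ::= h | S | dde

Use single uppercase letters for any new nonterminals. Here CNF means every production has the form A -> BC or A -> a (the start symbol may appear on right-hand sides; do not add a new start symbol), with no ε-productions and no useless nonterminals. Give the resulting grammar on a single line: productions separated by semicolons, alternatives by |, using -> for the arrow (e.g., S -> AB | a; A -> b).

S -> h | AG; A -> d; B -> h; C -> h | AE | AF; D -> e; E -> AD; F -> CB; G -> CB

No ε-productions.
After unit-elimination: S -> h | dCh; C -> h | dCh | dde.
TERM: introduce A -> d, D -> e, B -> h and substitute in every rule of length ≥2.
BIN: C -> AAD becomes C -> AE, E -> AD; C -> ACB becomes C -> AF, F -> CB; S -> ACB becomes S -> AG, G -> CB.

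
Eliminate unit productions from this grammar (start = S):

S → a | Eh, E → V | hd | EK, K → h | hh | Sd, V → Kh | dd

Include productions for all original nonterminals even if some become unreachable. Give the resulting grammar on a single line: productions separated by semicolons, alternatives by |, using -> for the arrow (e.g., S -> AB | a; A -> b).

Unit productions: E->V.
Unit pairs (A ⇒* B via units): (E,V).
S: inherits non-unit rules of {S} → Eh | a.
E: inherits non-unit rules of {E, V} → EK | Kh | dd | hd.
K: inherits non-unit rules of {K} → Sd | h | hh.
V: inherits non-unit rules of {V} → Kh | dd.

S -> a | Eh; E -> EK | Kh | dd | hd; K -> h | Sd | hh; V -> Kh | dd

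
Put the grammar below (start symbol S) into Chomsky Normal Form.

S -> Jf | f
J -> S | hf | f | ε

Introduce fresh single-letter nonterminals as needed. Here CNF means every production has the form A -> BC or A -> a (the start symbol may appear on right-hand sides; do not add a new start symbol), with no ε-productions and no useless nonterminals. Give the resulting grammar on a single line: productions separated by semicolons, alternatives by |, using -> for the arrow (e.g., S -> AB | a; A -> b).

Nullable: {J}; after ε-elimination: S -> f | Jf; J -> S | f | hf.
After unit-elimination: S -> f | Jf; J -> f | Jf | hf.
TERM: introduce A -> f, B -> h and substitute in every rule of length ≥2.

S -> f | JA; A -> f; B -> h; J -> f | BA | JA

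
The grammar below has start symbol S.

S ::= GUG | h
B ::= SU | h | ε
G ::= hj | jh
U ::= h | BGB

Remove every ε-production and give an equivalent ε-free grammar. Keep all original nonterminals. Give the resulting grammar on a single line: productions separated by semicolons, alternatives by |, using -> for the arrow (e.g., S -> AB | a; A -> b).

Nullable set: {B}.
Drop B -> ε.
U -> BGB: B, B nullable, giving BG | BGB | G | GB.
Unchanged (no nullable symbols): S -> GUG; S -> h; B -> SU; B -> h; G -> hj; G -> jh; U -> h.

S -> h | GUG; B -> h | SU; G -> hj | jh; U -> G | h | BG | GB | BGB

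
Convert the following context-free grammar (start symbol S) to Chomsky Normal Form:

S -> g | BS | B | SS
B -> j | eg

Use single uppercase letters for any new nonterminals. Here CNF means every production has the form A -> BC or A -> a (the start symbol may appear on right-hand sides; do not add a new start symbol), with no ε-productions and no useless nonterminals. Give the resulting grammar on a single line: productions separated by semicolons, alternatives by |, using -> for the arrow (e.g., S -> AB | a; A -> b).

S -> g | j | AC | BS | SS; A -> e; B -> j | AC; C -> g

No ε-productions.
After unit-elimination: S -> g | j | BS | SS | eg; B -> j | eg.
TERM: introduce A -> e, C -> g and substitute in every rule of length ≥2.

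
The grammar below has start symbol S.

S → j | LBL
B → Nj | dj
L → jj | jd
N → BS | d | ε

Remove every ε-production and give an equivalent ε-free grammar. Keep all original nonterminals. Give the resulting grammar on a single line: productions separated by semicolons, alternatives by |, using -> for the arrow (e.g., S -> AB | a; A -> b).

S -> j | LBL; B -> j | Nj | dj; L -> jd | jj; N -> d | BS

Nullable set: {N}.
B -> Nj: N nullable, giving Nj | j.
Drop N -> ε.
Unchanged (no nullable symbols): S -> LBL; S -> j; B -> dj; L -> jd; L -> jj; N -> BS; N -> d.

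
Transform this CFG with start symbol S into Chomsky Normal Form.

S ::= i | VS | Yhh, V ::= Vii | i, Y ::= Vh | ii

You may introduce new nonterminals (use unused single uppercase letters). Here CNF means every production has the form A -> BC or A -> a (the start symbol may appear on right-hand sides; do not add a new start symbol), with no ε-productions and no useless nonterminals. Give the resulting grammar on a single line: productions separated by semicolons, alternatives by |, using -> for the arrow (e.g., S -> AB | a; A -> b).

No ε-productions.
No unit productions to eliminate.
TERM: introduce A -> h, B -> i and substitute in every rule of length ≥2.
BIN: S -> YAA becomes S -> YC, C -> AA; V -> VBB becomes V -> VD, D -> BB.

S -> i | VS | YC; A -> h; B -> i; C -> AA; D -> BB; V -> i | VD; Y -> BB | VA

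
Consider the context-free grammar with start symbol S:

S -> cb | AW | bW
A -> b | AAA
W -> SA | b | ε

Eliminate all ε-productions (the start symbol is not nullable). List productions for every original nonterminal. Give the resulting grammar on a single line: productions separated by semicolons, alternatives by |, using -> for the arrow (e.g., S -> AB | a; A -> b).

S -> A | b | AW | bW | cb; A -> b | AAA; W -> b | SA

Nullable set: {W}.
S -> AW: W nullable, giving A | AW.
S -> bW: W nullable, giving b | bW.
Drop W -> ε.
Unchanged (no nullable symbols): S -> cb; A -> AAA; A -> b; W -> SA; W -> b.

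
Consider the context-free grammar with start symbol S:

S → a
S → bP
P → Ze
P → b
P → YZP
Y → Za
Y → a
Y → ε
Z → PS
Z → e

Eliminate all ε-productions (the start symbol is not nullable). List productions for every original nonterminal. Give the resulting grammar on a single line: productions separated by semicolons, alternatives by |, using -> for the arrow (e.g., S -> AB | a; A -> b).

Nullable set: {Y}.
P -> YZP: Y nullable, giving YZP | ZP.
Drop Y -> ε.
Unchanged (no nullable symbols): S -> a; S -> bP; P -> Ze; P -> b; Y -> Za; Y -> a; Z -> PS; Z -> e.

S -> a | bP; P -> b | ZP | Ze | YZP; Y -> a | Za; Z -> e | PS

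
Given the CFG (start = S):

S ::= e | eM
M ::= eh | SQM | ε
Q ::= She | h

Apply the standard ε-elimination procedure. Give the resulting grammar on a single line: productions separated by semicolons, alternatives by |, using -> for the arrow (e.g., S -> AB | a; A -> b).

S -> e | eM; M -> SQ | eh | SQM; Q -> h | She

Nullable set: {M}.
S -> eM: M nullable, giving e | eM.
Drop M -> ε.
M -> SQM: M nullable, giving SQ | SQM.
Unchanged (no nullable symbols): S -> e; M -> eh; Q -> She; Q -> h.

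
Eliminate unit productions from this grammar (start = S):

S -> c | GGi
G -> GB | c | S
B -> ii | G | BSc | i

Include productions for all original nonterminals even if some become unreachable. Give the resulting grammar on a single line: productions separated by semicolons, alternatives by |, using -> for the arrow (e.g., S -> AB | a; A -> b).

Unit productions: B->G, G->S.
Unit pairs (A ⇒* B via units): (B,G), (B,S), (G,S).
S: inherits non-unit rules of {S} → GGi | c.
B: inherits non-unit rules of {B, G, S} → BSc | GB | GGi | c | i | ii.
G: inherits non-unit rules of {G, S} → GB | GGi | c.

S -> c | GGi; B -> c | i | GB | ii | BSc | GGi; G -> c | GB | GGi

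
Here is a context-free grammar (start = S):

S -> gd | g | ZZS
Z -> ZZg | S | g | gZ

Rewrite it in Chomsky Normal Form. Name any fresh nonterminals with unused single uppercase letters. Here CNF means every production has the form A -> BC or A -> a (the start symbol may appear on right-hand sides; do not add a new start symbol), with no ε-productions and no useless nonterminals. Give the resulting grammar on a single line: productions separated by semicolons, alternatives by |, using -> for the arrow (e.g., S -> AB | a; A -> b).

S -> g | AB | ZC; A -> g; B -> d; C -> ZS; D -> ZA; E -> ZS; Z -> g | AB | AZ | ZD | ZE

No ε-productions.
After unit-elimination: S -> g | gd | ZZS; Z -> g | gZ | gd | ZZS | ZZg.
TERM: introduce B -> d, A -> g and substitute in every rule of length ≥2.
BIN: S -> ZZS becomes S -> ZC, C -> ZS; Z -> ZZA becomes Z -> ZD, D -> ZA; Z -> ZZS becomes Z -> ZE, E -> ZS.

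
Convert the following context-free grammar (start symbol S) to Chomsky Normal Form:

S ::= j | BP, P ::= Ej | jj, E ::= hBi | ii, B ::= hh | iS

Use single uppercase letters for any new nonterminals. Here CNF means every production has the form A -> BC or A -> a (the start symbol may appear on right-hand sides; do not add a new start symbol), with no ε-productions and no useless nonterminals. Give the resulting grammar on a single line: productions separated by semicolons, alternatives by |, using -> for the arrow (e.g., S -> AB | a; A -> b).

No ε-productions.
No unit productions to eliminate.
TERM: introduce A -> h, C -> i, D -> j and substitute in every rule of length ≥2.
BIN: E -> ABC becomes E -> AF, F -> BC.

S -> j | BP; A -> h; B -> AA | CS; C -> i; D -> j; E -> AF | CC; F -> BC; P -> DD | ED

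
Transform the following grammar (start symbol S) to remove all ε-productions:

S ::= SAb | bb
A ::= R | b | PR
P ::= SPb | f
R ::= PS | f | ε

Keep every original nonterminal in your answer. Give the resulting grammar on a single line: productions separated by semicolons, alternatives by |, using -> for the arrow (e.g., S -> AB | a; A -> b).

Nullable set: {A, R}.
S -> SAb: A nullable, giving SAb | Sb.
A -> PR: R nullable, giving P | PR.
A -> R: R nullable, giving R.
Drop R -> ε.
Unchanged (no nullable symbols): S -> bb; A -> b; P -> SPb; P -> f; R -> PS; R -> f.

S -> Sb | bb | SAb; A -> P | R | b | PR; P -> f | SPb; R -> f | PS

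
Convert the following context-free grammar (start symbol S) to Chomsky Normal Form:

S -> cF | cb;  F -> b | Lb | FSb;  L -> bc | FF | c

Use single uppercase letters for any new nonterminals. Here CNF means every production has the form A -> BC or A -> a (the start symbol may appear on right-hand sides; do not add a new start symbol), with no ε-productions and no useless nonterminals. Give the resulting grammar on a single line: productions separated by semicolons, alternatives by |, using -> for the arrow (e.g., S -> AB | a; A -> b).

S -> BA | BF; A -> b; B -> c; C -> SA; F -> b | FC | LA; L -> c | AB | FF

No ε-productions.
No unit productions to eliminate.
TERM: introduce A -> b, B -> c and substitute in every rule of length ≥2.
BIN: F -> FSA becomes F -> FC, C -> SA.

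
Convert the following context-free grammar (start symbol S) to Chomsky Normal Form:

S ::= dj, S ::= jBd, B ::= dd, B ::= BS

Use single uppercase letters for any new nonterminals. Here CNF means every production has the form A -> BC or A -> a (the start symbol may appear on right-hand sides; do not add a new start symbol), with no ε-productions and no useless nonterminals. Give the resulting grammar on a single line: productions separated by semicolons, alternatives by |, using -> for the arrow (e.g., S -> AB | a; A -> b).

No ε-productions.
No unit productions to eliminate.
TERM: introduce A -> d, C -> j and substitute in every rule of length ≥2.
BIN: S -> CBA becomes S -> CD, D -> BA.

S -> AC | CD; A -> d; B -> AA | BS; C -> j; D -> BA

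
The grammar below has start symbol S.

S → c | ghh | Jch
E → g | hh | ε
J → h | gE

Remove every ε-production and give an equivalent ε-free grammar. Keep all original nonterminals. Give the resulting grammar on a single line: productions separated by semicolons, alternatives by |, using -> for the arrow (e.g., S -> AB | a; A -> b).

Nullable set: {E}.
Drop E -> ε.
J -> gE: E nullable, giving g | gE.
Unchanged (no nullable symbols): S -> Jch; S -> c; S -> ghh; E -> g; E -> hh; J -> h.

S -> c | Jch | ghh; E -> g | hh; J -> g | h | gE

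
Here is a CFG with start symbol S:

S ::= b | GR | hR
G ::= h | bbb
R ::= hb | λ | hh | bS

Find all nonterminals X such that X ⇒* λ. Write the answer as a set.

Directly nullable (have an ε-rule): {R}.
Not nullable: G, S — each has a terminal in every rule's right-hand side or depends on a non-nullable symbol.

{R}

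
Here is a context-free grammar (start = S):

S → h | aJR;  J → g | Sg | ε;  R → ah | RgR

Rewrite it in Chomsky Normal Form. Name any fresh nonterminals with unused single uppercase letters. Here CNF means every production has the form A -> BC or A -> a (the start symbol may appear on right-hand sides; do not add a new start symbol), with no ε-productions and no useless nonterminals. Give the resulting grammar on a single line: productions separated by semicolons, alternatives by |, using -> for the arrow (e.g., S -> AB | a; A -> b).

S -> h | BE | BR; A -> g; B -> a; C -> h; D -> AR; E -> JR; J -> g | SA; R -> BC | RD

Nullable: {J}; after ε-elimination: S -> h | aR | aJR; J -> g | Sg; R -> ah | RgR.
No unit productions to eliminate.
TERM: introduce B -> a, A -> g, C -> h and substitute in every rule of length ≥2.
BIN: R -> RAR becomes R -> RD, D -> AR; S -> BJR becomes S -> BE, E -> JR.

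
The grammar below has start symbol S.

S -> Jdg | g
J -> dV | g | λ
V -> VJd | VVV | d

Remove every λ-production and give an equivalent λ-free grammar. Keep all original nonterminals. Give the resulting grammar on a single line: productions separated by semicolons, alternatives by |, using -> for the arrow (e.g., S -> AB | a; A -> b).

Nullable set: {J}.
S -> Jdg: J nullable, giving Jdg | dg.
Drop J -> λ.
V -> VJd: J nullable, giving VJd | Vd.
Unchanged (no nullable symbols): S -> g; J -> dV; J -> g; V -> VVV; V -> d.

S -> g | dg | Jdg; J -> g | dV; V -> d | Vd | VJd | VVV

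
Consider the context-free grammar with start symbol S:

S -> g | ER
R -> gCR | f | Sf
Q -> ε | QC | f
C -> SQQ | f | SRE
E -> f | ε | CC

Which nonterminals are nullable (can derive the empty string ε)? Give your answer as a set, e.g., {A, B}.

{E, Q}

Directly nullable (have an ε-rule): {E, Q}.
Not nullable: C, R, S — each has a terminal in every rule's right-hand side or depends on a non-nullable symbol.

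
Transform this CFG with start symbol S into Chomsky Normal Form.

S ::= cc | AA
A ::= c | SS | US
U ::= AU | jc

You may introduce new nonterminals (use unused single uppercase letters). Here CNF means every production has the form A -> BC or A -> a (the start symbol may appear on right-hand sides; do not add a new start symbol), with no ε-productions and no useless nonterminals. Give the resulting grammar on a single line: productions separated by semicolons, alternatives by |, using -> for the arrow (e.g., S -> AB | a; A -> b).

S -> AA | BB; A -> c | SS | US; B -> c; C -> j; U -> AU | CB

No ε-productions.
No unit productions to eliminate.
TERM: introduce B -> c, C -> j and substitute in every rule of length ≥2.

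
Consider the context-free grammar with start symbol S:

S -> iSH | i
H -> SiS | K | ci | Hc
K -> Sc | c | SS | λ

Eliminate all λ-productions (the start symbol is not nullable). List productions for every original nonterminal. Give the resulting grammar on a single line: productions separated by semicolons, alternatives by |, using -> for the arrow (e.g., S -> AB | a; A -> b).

S -> i | iS | iSH; H -> K | c | Hc | ci | SiS; K -> c | SS | Sc

Nullable set: {H, K}.
S -> iSH: H nullable, giving iS | iSH.
H -> Hc: H nullable, giving Hc | c.
H -> K: K nullable, giving K.
Drop K -> λ.
Unchanged (no nullable symbols): S -> i; H -> SiS; H -> ci; K -> SS; K -> Sc; K -> c.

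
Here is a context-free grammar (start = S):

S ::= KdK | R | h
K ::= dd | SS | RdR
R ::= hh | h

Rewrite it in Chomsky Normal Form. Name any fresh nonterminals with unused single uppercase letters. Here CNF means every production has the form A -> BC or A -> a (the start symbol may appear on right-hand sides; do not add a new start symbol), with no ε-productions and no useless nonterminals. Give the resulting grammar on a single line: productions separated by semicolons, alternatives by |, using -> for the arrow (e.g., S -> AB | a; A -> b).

S -> h | BB | KD; A -> d; B -> h; C -> AR; D -> AK; K -> AA | RC | SS; R -> h | BB

No ε-productions.
After unit-elimination: S -> h | hh | KdK; K -> SS | dd | RdR; R -> h | hh.
TERM: introduce A -> d, B -> h and substitute in every rule of length ≥2.
BIN: K -> RAR becomes K -> RC, C -> AR; S -> KAK becomes S -> KD, D -> AK.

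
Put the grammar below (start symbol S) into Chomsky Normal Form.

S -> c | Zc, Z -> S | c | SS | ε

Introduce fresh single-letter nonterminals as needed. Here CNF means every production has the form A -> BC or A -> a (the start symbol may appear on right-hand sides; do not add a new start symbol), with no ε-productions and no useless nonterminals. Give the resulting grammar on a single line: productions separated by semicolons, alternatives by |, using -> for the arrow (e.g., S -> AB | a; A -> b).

S -> c | ZA; A -> c; Z -> c | SS | ZA

Nullable: {Z}; after ε-elimination: S -> c | Zc; Z -> S | c | SS.
After unit-elimination: S -> c | Zc; Z -> c | SS | Zc.
TERM: introduce A -> c and substitute in every rule of length ≥2.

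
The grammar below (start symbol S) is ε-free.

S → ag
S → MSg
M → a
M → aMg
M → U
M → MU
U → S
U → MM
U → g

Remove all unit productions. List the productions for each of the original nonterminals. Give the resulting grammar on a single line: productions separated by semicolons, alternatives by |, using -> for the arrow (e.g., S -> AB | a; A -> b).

Unit productions: M->U, U->S.
Unit pairs (A ⇒* B via units): (M,S), (M,U), (U,S).
S: inherits non-unit rules of {S} → MSg | ag.
M: inherits non-unit rules of {M, S, U} → MM | MSg | MU | a | aMg | ag | g.
U: inherits non-unit rules of {S, U} → MM | MSg | ag | g.

S -> ag | MSg; M -> a | g | MM | MU | ag | MSg | aMg; U -> g | MM | ag | MSg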